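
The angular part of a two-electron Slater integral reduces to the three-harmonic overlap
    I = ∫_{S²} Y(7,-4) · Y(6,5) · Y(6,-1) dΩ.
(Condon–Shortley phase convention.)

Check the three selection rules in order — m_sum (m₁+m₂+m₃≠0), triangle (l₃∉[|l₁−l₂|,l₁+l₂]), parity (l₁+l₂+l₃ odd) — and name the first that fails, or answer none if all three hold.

parity

azimuthal sum: -4 + 5 − 1 = 0  ✓
1 ≤ 6 ≤ 13 (triangle on l)  ✓
L = 7 + 6 + 6 = 19 (odd)  ✗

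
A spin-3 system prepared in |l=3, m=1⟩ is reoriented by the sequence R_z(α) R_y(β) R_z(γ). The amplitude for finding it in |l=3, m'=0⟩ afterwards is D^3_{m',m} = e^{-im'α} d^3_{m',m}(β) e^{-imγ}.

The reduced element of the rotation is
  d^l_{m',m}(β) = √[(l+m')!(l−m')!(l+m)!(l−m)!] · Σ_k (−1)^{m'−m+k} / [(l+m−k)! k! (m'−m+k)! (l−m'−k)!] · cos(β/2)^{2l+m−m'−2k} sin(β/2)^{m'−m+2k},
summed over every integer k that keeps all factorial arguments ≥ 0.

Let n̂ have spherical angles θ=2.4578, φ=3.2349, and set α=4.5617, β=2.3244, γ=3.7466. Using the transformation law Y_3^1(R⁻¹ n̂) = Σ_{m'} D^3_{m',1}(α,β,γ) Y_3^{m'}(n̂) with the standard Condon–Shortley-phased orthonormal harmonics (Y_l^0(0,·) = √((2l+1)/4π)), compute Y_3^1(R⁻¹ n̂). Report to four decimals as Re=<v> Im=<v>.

Need the full column D^3_{m',1} for m'=−3..3 at α=4.5617, β=2.3244, γ=3.7466.
cos(β/2)=0.397322, sin(β/2)=0.917679
d^3_{-3,1}: single k=4 term ⇒ +0.433605;  D = -0.377636-0.213083i
d^3_{-2,1}: k∈[3..4] ⇒ +0.306570 -0.817706 = -0.511136;  D = -0.315164+0.402407i
d^3_{-1,1}: k∈[2..4] ⇒ +0.125922 -0.895650 +0.597236 = -0.172492;  D = -0.118294-0.125539i
d^3_{0,1}: k∈[1..3] ⇒ +0.031477 -0.503746 +0.895752 = +0.423483;  D = -0.348314+0.240864i
d^3_{1,1}: k∈[0..2] ⇒ +0.003934 -0.167896 +0.671738 = +0.507776;  D = -0.222837-0.456267i
d^3_{2,1}: k∈[0..1] ⇒ -0.028734 +0.306570 = +0.277836;  D = +0.265127-0.083069i
d^3_{3,1}: single k=0 term ⇒ +0.081282;  D = +0.012383+0.080334i
Y_3^{m'}(θ=2.4578,φ=3.2349) and Σ D·Y over m':
  (-0.3776-0.2131i)·(-0.1011+0.0291i)  (-0.3152+0.4024i)·(-0.3107+0.0587i)  (-0.1183-0.1255i)·(-0.4075+0.0381i)  (-0.3483+0.2409i)·(-0.0013+0.0000i)  (-0.2228-0.4563i)·(+0.4075+0.0381i)  (+0.2651-0.0831i)·(-0.3107-0.0587i)  (+0.0124+0.0803i)·(+0.1011+0.0291i)
Y_3^1(R⁻¹ n̂) = +0.010399-0.262292i

Re=0.0104 Im=-0.2623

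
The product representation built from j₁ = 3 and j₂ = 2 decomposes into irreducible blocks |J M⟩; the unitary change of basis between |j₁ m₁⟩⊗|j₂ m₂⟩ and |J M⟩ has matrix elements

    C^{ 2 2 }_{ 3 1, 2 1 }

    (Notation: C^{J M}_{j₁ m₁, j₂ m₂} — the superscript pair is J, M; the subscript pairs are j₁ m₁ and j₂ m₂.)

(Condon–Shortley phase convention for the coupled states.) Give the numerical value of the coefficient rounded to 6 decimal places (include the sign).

j₁+j₂−J=3  J+j₁−j₂=3  J−j₁+j₂=1  j₁+j₂+J+1=8
(j₁±m₁, j₂±m₂, J±M) = (4,2,3,1,4,0)
P² = 216/7
sum k=2..2:
  [2] +1/12 = 1/12
S = 1/12
C² = P²·S² = 3/14 ; C = +0.462910

+√(3/14) ≈ +0.462910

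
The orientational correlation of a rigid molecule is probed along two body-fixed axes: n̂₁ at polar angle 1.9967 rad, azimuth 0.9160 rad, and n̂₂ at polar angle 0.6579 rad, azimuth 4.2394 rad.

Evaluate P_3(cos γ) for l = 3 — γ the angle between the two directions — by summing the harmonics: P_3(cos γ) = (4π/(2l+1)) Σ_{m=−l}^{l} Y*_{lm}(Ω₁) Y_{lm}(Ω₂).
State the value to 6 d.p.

-0.360468

Addition theorem: P_3(cos γ) = (4π/7) Σ_m Y*_{lm}(Ω₁) Y_{lm}(Ω₂), m = −3…3:
  term(m=-3) = -0.025694+0.015592i   from Y*(Ω₁)=-0.291005+0.120843i, Y(Ω₂)=+0.094285-0.014426i
  term(m=-2) = -0.098947+0.037653i   from Y*(Ω₁)=+0.090426-0.338281i, Y(Ω₂)=-0.176858-0.245224i
  term(m=-1) = +0.017861-0.003284i   from Y*(Ω₁)=-0.026269-0.034213i, Y(Ω₂)=-0.191800+0.374805i
  term(m=+0) = +0.012763+0.000000i   from Y*(Ω₁)=+0.330947-0.000000i, Y(Ω₂)=+0.038566+0.000000i
  term(m=+1) = +0.017861+0.003284i   from Y*(Ω₁)=+0.026269-0.034213i, Y(Ω₂)=+0.191800+0.374805i
  term(m=+2) = -0.098947-0.037653i   from Y*(Ω₁)=+0.090426+0.338281i, Y(Ω₂)=-0.176858+0.245224i
  term(m=+3) = -0.025694-0.015592i   from Y*(Ω₁)=+0.291005+0.120843i, Y(Ω₂)=-0.094285-0.014426i
Total Σ_m = -0.200796-0.000000i. Multiply by 1.795196: -0.360468-0.000000i. P_3(cos γ) = -0.360468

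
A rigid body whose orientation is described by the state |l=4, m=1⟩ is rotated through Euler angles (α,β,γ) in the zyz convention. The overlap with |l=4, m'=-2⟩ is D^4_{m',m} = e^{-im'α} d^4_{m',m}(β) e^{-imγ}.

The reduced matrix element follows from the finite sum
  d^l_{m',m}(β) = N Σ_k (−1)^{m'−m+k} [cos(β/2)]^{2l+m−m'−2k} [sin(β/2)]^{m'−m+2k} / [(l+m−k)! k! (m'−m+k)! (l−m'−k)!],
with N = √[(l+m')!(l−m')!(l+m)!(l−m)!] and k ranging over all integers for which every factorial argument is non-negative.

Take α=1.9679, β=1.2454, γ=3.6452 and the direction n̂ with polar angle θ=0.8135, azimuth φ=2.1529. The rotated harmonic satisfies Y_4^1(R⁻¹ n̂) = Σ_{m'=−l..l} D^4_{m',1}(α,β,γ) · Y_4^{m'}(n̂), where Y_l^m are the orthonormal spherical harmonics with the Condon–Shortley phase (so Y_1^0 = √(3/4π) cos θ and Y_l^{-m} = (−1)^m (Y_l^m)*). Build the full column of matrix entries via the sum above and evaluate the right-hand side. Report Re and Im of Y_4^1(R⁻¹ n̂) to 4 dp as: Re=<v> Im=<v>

Need the full column D^4_{m',1} for m'=−4..4 at α=1.9679, β=1.2454, γ=3.6452.
cos(β/2)=0.812307, sin(β/2)=0.583231
d^4_{-4,1}: single k=5 term ⇒ +0.270679;  D = -0.126430-0.239338i
d^4_{-3,1}: k∈[4..5] ⇒ +0.666439 -0.206135 = +0.460304;  D = -0.292184+0.355679i
d^4_{-2,1}: k∈[3..5] ⇒ +0.992284 -0.767304 +0.079111 = +0.304091;  D = +0.291341+0.087130i
d^4_{-1,1}: k∈[2..5] ⇒ +0.977239 -1.511341 +0.389559 -0.013388 = -0.157931;  D = +0.016788+0.157037i
d^4_{0,1}: k∈[1..4] ⇒ +0.608689 -1.882726 +0.970571 -0.083391 = -0.386856;  D = +0.338827-0.186692i
d^4_{1,1}: k∈[0..3] ⇒ +0.189566 -1.465858 +1.511341 -0.259706 = -0.024657;  D = -0.019326-0.015314i
d^4_{2,1}: k∈[0..2] ⇒ -0.577453 +1.488426 -0.511536 = +0.399436;  D = +0.107690-0.384646i
d^4_{3,1}: k∈[0..1] ⇒ +0.775659 -0.666439 = +0.109221;  D = -0.108380+0.013522i
d^4_{4,1}: single k=0 term ⇒ -0.525067;  D = -0.261454-0.455343i
Y_4^{m'}(θ=0.8135,φ=2.1529) and Σ D·Y over m':
  (-0.1264-0.2393i)·(-0.0848-0.0897i)  (-0.2922+0.3557i)·(+0.3249-0.0576i)  (+0.2913+0.0871i)·(-0.1609+0.3737i)  (+0.0168+0.1570i)·(-0.0394-0.0599i)  (+0.3388-0.1867i)·(-0.3557+0.0000i)  (-0.0193-0.0153i)·(+0.0394-0.0599i)  (+0.1077-0.3846i)·(-0.1609-0.3737i)  (-0.1084+0.0135i)·(-0.3249-0.0576i)  (-0.2615-0.4553i)·(-0.0848+0.0897i)
Y_4^1(R⁻¹ n̂) = -0.340193+0.357348i

Re=-0.3402 Im=0.3573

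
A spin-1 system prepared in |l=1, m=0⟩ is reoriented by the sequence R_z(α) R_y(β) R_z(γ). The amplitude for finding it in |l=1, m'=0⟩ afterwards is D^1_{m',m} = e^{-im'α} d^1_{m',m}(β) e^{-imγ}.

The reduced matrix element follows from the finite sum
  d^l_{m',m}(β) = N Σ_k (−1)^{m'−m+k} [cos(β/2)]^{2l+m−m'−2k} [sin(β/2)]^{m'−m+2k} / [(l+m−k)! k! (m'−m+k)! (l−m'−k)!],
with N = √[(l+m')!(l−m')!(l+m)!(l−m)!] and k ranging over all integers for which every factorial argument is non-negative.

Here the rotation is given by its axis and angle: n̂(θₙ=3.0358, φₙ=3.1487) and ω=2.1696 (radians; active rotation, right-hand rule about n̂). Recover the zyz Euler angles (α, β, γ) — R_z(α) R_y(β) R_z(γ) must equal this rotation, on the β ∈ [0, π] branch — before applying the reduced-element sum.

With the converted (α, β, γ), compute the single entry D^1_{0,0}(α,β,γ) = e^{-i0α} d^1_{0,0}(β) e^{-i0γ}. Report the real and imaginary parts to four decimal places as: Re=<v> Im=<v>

Axis–angle → zyz. n̂ = (sinθₙcosφₙ, sinθₙsinφₙ, cosθₙ) = (-0.105593, -0.000750, -0.994409), ω = 2.1696.
R = I cosω + sinω [n̂]ₓ + (1−cosω) n̂n̂ᵀ gives
  R = [-0.546220, +0.821516, +0.163568; -0.821269, -0.563654, +0.088388; +0.164807, -0.086054, +0.982565]
β = atan2(√(R₁₃²+R₂₃²), R₃₃) = 0.187009; α = atan2(R₂₃, R₁₃) mod 2π = 0.495423; γ = atan2(R₃₂, −R₃₁) mod 2π = 3.622801
Split into d^1_{0,0}(β=0.1870) × two z-phases.
Half-angle: c=0.995632, s=0.093369. N=√(1·1·1·1)=1.000000
k: max(0,(0)−(0))=0 … min(1+(0),1−(0))=1
  k=0: (−1)^0·1.0000/(1)·0.9956^2·0.0934^0 = +0.991282
  k=1: (−1)^1·1.0000/(1)·0.9956^0·0.0934^2 = -0.008718
d^1_{0,0}(0.1870) = +0.991282 -0.008718 = +0.982565
Attach z-rotation phases: D = e^{-i(0)(0.4954)}·(+0.982565)·e^{-i(0)(3.6228)} = +0.982565+0.000000i

Re=0.9826 Im=0.0000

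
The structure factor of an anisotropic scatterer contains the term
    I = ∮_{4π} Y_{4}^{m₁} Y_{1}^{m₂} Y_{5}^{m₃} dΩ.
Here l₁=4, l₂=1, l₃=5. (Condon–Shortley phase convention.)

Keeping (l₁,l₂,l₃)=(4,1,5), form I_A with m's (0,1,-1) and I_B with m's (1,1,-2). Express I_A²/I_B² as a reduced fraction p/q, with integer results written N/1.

5/7

l's match ⇒ only the (l;m) 3-j factors differ between A and B.
A: triangle coeff Δ(4,1,5) = 1/495; Σ_t [0,0]: t=0:+1/1152 = 1/1152; (3j)²=1/33 [(4 1 5; 0 1 -1)], sign=+1
B: triangle coeff Δ(4,1,5) = 1/495; Σ_t [0,0]: t=0:+1/1440 = 1/1440; (3j)²=7/165 [(4 1 5; 1 1 -2)], sign=-1
I_A²/I_B² = (1/33)/(7/165) = 5/7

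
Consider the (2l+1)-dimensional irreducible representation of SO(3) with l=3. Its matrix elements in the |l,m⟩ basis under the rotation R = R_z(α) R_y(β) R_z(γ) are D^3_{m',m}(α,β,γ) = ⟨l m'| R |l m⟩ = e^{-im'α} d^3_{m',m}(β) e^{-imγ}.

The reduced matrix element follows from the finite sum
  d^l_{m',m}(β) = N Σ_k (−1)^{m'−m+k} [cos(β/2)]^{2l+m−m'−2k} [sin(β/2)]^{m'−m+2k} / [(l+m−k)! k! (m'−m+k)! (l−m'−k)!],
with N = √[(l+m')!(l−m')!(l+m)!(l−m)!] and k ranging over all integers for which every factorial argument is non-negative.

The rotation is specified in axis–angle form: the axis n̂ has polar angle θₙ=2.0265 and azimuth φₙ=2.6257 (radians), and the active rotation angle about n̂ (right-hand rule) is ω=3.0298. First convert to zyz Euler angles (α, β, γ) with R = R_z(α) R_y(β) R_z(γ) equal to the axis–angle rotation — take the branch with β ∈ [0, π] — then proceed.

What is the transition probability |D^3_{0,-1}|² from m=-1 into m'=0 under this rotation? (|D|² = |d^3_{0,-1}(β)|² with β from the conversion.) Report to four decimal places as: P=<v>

Axis–angle → zyz. n̂ = (sinθₙcosφₙ, sinθₙsinφₙ, cosθₙ) = (-0.781086, +0.442970, -0.440094), ω = 3.0298.
R = I cosω + sinω [n̂]ₓ + (1−cosω) n̂n̂ᵀ gives
  R = [+0.222623, -0.640738, +0.734775; -0.738932, -0.602538, -0.301542; +0.635939, -0.475818, -0.607601]
β = atan2(√(R₁₃²+R₂₃²), R₃₃) = 2.223833; α = atan2(R₂₃, R₁₃) mod 2π = 5.893756; γ = atan2(R₃₂, −R₃₁) mod 2π = 3.783949
D^3_{0,-1}(5.8938,2.2238,3.7839) = e^{-i·0·5.8938}·d^3_{0,-1}(2.2238)·e^{-i·-1·3.7839}. Compute d first:
Half-angle: c=0.442944, s=0.896549. N=√(6·6·2·24)=41.569219
k: max(0,(-1)−(0))=0 … min(3+(-1),3−(0))=2
  k=0: (−1)^1·41.5692/(12)·0.4429^5·0.8965^1 = -0.052955
  k=1: (−1)^2·41.5692/(4)·0.4429^3·0.8965^3 = +0.650851
  k=2: (−1)^3·41.5692/(12)·0.4429^1·0.8965^5 = -0.888813
d^3_{0,-1}(2.2238) = -0.052955 +0.650851 -0.888813 = -0.290917
|D^3_{0,-1}|² = |d^3_{0,-1}(β)|² = (-0.290917)² = 0.084633 (the z-rotation phases have unit modulus)

P=0.0846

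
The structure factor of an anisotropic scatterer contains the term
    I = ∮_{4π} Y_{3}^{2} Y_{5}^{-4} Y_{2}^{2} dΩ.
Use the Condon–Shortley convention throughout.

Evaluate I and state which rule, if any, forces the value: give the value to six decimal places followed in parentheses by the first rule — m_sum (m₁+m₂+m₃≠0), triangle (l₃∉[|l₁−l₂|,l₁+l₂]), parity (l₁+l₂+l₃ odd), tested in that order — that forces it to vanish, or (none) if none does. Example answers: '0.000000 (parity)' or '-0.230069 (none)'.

Checks pass: Σm=0; 10 even; l₃=2∈[2,8].
(2·3+1)(2·5+1)(2·2+1) = 385
Δ: 6! 0! 4! / 11! → 1/2310
sum: t=3:−1/144 = -1/144
3j²(3 5 2; 0 0 0) = Δ·Π!·Σ² = 10/231  (sign -1)
sum: t=1:−1/2880 = -1/2880
3j²(3 5 2; 2 -4 2) = Δ·Π!·Σ² = 3/55  (sign -1)
combine: 4πI² = 385·10/231·3/55 = 10/11
take √, sign +1: I = 0.26896683
No selection rule forces the value: the integral is nonzero (none).

0.268967 (none)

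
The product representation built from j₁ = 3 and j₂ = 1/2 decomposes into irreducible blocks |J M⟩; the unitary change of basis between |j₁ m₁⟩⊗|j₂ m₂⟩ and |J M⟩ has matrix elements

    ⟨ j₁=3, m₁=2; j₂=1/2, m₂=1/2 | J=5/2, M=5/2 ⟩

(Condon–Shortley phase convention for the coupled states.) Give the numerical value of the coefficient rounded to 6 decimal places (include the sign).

√[6·1!5!0!/7! · 5!1!1!0!5!0!] = √(14400/7)
  +(−1)^1/∏(1,0,0,0,5,0)! = -1/120  (running -1/120)
⟨..|..⟩ = √(14400/7)·(-1/120) = -0.377964

−√(1/7) ≈ -0.377964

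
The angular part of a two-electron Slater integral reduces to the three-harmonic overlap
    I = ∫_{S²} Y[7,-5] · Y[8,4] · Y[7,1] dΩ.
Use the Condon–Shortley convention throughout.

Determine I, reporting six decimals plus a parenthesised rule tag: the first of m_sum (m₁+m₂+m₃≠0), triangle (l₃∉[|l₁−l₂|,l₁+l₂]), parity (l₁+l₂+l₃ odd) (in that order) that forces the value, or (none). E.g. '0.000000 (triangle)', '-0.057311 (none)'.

0.119026 (none)

m-sum 0 ✓  L=22 even ✓  1≤7≤15 ✓
Π(2lᵢ+1) = 15×17×15 = 3825
triangle coeff Δ(7,8,7) = 1/22086194130
Σ_t [1,7]: t=1:−1/18289152000 t=2:+1/248832000 t=3:−1/24883200 t=4:+1/11943936 t=5:−1/24883200 t=6:+1/248832000 t=7:−1/18289152000 = 11/975421440
(3j)²=1750/289731 [(7 8 7; 0 0 0)], sign=-1
Σ_t [6,8]: t=6:+1/1492992000 t=7:−1/435456000 t=8:+1/1114767360 = -61/83607552000
(3j)²=3721/482885 [(7 8 7; -5 4 1)], sign=-1
⇒ 4πI² = 97676250/548653937
I = (+1)√(97676250/548653937/(4π)) = 0.11902558
No selection rule forces the value: the integral is nonzero (none).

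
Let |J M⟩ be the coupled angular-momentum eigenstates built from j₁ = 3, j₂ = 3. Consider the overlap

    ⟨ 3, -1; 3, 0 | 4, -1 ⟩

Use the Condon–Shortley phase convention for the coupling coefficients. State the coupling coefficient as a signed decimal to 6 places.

√[9·2!4!4!/11! · 2!4!3!3!3!5!] = √(124416/385)
  +(−1)^0/∏(0,2,4,3,0,1)! = 1/288  (running 1/288)
  +(−1)^1/∏(1,1,3,2,1,2)! = -1/24  (running -11/288)
  +(−1)^2/∏(2,0,2,1,2,3)! = 1/48  (running -5/288)
⟨..|..⟩ = √(124416/385)·(-5/288) = -0.312094

-0.312094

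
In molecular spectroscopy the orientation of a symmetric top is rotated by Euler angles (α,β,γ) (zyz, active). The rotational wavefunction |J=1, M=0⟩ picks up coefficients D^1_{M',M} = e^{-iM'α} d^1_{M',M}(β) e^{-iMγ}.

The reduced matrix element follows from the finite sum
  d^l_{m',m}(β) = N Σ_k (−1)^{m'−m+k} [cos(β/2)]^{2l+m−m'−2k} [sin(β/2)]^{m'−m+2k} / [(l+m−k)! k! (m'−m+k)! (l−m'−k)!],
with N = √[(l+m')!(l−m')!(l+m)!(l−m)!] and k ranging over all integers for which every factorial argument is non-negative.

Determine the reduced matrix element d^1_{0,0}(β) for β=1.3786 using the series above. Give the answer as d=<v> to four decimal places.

d^1_{0,0}(β=1.3786) via the finite sum:
c=cos(1.378600/2)=0.771691, s=sin(1.378600/2)=0.635997; N=√[1·1·1·1]=1.000000
The bounds max(0,m−m')=0 and min(l+m,l−m')=1 give 2 terms
  k=0: (−1)^0·1.0000/(1)·0.7717^2·0.6360^0 = +0.595508
  k=1: (−1)^1·1.0000/(1)·0.7717^0·0.6360^2 = -0.404492
d^1_{0,0}(1.3786) = +0.595508 -0.404492 = +0.191015

d=0.1910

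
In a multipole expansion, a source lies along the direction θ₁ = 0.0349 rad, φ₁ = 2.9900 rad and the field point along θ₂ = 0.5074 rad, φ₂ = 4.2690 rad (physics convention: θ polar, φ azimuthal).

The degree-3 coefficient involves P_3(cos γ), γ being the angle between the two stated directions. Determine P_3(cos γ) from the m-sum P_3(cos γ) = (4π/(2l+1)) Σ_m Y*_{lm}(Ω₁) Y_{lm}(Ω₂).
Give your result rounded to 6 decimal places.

0.376615

Expand P_3 via completeness: Σ_{m} conj(Y_{3,m}) at Ω₁ times Y_{3,m} at Ω₂ —
  [-3]  conj(Y_{3,-3})(Ω₁) = -0.000016+0.000008i ; Y_{3,-3}(Ω₂) = +0.046487-0.011407i ; Δ = -0.000001+0.000001i
  [-2]  conj(Y_{3,-2})(Ω₁) = +0.001187-0.000371i ; Y_{3,-2}(Ω₂) = -0.133267-0.163452i ; Δ = -0.000219-0.000145i
  [-1]  conj(Y_{3,-1})(Ω₁) = -0.044522+0.006801i ; Y_{3,-1}(Ω₂) = -0.189944+0.399944i ; Δ = +0.005736-0.019098i
  [+0]  conj(Y_{3,0})(Ω₁) = +0.743628-0.000000i ; Y_{3,0}(Ω₂) = +0.267280+0.000000i ; Δ = +0.198757+0.000000i
  [+1]  conj(Y_{3,1})(Ω₁) = +0.044522+0.006801i ; Y_{3,1}(Ω₂) = +0.189944+0.399944i ; Δ = +0.005736+0.019098i
  [+2]  conj(Y_{3,2})(Ω₁) = +0.001187+0.000371i ; Y_{3,2}(Ω₂) = -0.133267+0.163452i ; Δ = -0.000219+0.000145i
  [+3]  conj(Y_{3,3})(Ω₁) = +0.000016+0.000008i ; Y_{3,3}(Ω₂) = -0.046487-0.011407i ; Δ = -0.000001-0.000001i
Σ over m = +0.209791-0.000000i; ×(4π/7) → +0.376615-0.000000i. Real part: 0.376615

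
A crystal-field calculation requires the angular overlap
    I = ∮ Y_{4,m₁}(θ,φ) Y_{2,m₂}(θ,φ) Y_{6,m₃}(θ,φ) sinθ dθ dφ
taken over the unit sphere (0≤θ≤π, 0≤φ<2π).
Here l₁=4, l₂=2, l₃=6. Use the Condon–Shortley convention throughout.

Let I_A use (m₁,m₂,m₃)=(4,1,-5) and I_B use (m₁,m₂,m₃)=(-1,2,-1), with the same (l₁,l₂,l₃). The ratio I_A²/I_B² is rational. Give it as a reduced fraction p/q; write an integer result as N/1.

l's match ⇒ only the (l;m) 3-j factors differ between A and B.
A: triangle coeff Δ(4,2,6) = 1/6435; Σ_t [0,0]: t=0:+1/241920 = 1/241920; (3j)²=1/39 [(4 2 6; 4 1 -5)], sign=-1
B: triangle coeff Δ(4,2,6) = 1/6435; Σ_t [0,0]: t=0:+1/17280 = 1/17280; (3j)²=7/1287 [(4 2 6; -1 2 -1)], sign=-1
I_A²/I_B² = (1/39)/(7/1287) = 33/7

33/7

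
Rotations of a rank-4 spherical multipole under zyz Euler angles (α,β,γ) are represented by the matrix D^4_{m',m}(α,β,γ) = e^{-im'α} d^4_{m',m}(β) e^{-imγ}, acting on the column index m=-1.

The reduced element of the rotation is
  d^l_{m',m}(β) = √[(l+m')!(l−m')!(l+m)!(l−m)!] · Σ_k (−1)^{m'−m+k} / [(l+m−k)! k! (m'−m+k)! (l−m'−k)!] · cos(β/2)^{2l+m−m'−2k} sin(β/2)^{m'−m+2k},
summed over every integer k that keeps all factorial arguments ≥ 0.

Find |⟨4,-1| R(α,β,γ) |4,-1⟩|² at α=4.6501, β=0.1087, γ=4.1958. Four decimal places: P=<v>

P=0.8923

Split into d^4_{-1,-1}(β=0.1087) × two z-phases.
Half-angle: c=0.998523, s=0.054323. N=√(6·120·6·120)=720.000000
k: max(0,(-1)−(-1))=0 … min(4+(-1),4−(-1))=3
  k=0: (−1)^0·720.0000/(720)·0.9985^8·0.0543^0 = +0.988248
  k=1: (−1)^1·720.0000/(48)·0.9985^6·0.0543^2 = -0.043874
  k=2: (−1)^2·720.0000/(24)·0.9985^4·0.0543^4 = +0.000260
  k=3: (−1)^3·720.0000/(72)·0.9985^2·0.0543^6 = -0.000000
d^4_{-1,-1}(0.1087) = +0.988248 -0.043874 +0.000260 -0.000000 = +0.944633
|D^4_{-1,-1}|² = |d^4_{-1,-1}(β)|² = (+0.944633)² = 0.892332 (the z-rotation phases have unit modulus)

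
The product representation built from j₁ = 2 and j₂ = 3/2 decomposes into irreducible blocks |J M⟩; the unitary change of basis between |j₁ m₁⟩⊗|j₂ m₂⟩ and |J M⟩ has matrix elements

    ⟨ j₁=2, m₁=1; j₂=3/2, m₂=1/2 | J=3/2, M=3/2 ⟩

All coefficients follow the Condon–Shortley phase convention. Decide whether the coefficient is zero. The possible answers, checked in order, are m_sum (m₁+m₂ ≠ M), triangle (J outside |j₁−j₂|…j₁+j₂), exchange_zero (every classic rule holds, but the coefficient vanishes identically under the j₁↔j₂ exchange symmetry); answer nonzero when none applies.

nonzero

m-sum: m₁+m₂ = 1+1/2 = 3/2, M = 3/2  ✓
triangle: |j₁−j₂| = 1/2 ≤ J = 3/2 ≤ j₁+j₂ = 7/2  ✓
exchange: j₁≠j₂ or m₁≠m₂ — the exchange symmetry imposes no constraint here
value check: CG = −√(2/5) = -0.632456 ≠ 0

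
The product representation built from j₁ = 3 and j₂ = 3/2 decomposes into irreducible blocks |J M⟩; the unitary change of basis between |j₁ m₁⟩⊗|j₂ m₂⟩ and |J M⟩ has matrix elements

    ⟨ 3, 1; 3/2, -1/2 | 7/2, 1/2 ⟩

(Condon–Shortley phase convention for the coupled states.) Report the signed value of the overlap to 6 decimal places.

triangle: 1!*5!*2!/9! = 240/362880
(j±m)!: 4!*2!*1!*2!*4!*3! = 13824
prefactor² = (2J+1)*Δ*N² = 512/7
  k=0: +1/(0!*1!*2!*1!*3!*1!) = 1/12
  k=1: −1/(1!*0!*1!*0!*4!*2!) = -1/48
Σ = 1/16  ⇒  CG² = 512/7*(1/16)² = 2/7
CG = +√(2/7) = +0.534522

+√(2/7) ≈ +0.534522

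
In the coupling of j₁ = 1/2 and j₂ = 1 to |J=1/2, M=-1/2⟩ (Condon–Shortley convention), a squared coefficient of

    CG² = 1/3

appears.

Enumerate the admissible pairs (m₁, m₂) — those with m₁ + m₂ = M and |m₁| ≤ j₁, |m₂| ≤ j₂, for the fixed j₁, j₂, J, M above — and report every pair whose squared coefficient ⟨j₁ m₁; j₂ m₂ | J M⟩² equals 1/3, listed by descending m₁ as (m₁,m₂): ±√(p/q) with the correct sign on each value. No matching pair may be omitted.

(-1/2,0): −√(1/3)

Admissible pairs with m₁+m₂ = M = -1/2: (-1/2,0), (1/2,-1)
  (m₁,m₂)=(1/2,-1): CG² = 2/3, CG = +√(2/3)
  (m₁,m₂)=(-1/2,0): CG² = 1/3, CG = −√(1/3)   ← matches the target
Pairs with CG² = 1/3: (-1/2,0): −√(1/3)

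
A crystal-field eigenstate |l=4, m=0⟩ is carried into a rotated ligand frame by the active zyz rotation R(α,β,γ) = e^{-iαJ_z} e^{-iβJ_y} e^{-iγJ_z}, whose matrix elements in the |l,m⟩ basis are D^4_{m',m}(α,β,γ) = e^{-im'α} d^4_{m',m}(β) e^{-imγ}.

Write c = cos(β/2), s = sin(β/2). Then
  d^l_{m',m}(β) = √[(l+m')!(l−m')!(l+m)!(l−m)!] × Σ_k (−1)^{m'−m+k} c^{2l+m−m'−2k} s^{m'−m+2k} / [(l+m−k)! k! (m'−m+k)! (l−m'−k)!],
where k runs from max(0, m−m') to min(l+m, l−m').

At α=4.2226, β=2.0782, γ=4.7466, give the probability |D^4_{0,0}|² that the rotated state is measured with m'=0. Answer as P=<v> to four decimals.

Split into d^4_{0,0}(β=2.0782) × two z-phases.
With c≡cos(β/2)=0.506996 and s≡sin(β/2)=0.861948, N=[24·24·24·24]^{1/2}=576.000000
k∈{0,1,2,3,4} keeps every argument non-negative
  k=0: (−1)^0·576.0000/(576)·0.5070^8·0.8619^0 = +0.004366
  k=1: (−1)^1·576.0000/(36)·0.5070^6·0.8619^2 = -0.201888
  k=2: (−1)^2·576.0000/(16)·0.5070^4·0.8619^4 = +1.312944
  k=3: (−1)^3·576.0000/(36)·0.5070^2·0.8619^6 = -1.686618
  k=4: (−1)^4·576.0000/(576)·0.5070^0·0.8619^8 = +0.304684
d^4_{0,0}(2.0782) = +0.004366 -0.201888 +1.312944 -1.686618 +0.304684 = -0.266512
|D^4_{0,0}|² = |d^4_{0,0}(β)|² = (-0.266512)² = 0.071029 (the z-rotation phases have unit modulus)

P=0.0710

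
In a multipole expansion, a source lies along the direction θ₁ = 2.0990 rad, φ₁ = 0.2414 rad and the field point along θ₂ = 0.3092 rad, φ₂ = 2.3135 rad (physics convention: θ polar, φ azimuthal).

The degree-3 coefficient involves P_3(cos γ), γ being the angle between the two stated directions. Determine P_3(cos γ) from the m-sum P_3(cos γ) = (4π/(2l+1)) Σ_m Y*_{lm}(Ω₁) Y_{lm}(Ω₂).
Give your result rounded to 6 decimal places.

0.352150

Summing Y*_{l m}(θ₁,φ₁)·Y_{l m}(θ₂,φ₂) over m ∈ [−3, 3]; prefactor 4π/(2·3+1) = 1.795196:
  m=-3: Y*=+0.201362+0.178110i  Y=+0.009306-0.007183i  product +0.003153+0.000211i
  m=-2: Y*=-0.340319-0.178387i  Y=-0.007688+0.089816i  product +0.018638-0.029195i
  m=-1: Y*=+0.073179+0.018017i  Y=-0.235238-0.256234i  product -0.012598-0.022989i
  m=+0: Y*=+0.325370-0.000000i  Y=+0.546378+0.000000i  product +0.177775+0.000000i
  m=+1: Y*=-0.073179+0.018017i  Y=+0.235238-0.256234i  product -0.012598+0.022989i
  m=+2: Y*=-0.340319+0.178387i  Y=-0.007688-0.089816i  product +0.018638+0.029195i
  m=+3: Y*=-0.201362+0.178110i  Y=-0.009306-0.007183i  product +0.003153-0.000211i
Accumulated sum +0.196162+0.000000i; after 4π/(2l+1) scaling, +0.352150+0.000000i ⇒ P_3 = 0.352150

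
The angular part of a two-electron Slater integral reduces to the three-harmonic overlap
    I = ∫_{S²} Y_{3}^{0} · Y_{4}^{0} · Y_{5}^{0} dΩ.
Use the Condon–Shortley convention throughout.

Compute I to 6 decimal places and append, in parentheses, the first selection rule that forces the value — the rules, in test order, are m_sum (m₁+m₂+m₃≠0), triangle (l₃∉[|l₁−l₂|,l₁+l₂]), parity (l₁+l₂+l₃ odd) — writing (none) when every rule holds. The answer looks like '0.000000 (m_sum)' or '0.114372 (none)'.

0.148374 (none)

Checks pass: Σm=0; 12 even; l₃=5∈[1,7].
(2·3+1)(2·4+1)(2·5+1) = 693
Δ: 2! 4! 6! / 13! → 1/180180
sum: t=0:+1/576 t=1:−1/144 t=2:+1/576 = -1/288
3j²(3 4 5; 0 0 0) = Δ·Π!·Σ² = 20/1001  (sign +1)
(m-triple is (0,0,0) — same symbol as above.)
combine: 4πI² = 693·20/1001·20/1001 = 3600/13013
take √, sign +1: I = 0.14837393
No selection rule forces the value: the integral is nonzero (none).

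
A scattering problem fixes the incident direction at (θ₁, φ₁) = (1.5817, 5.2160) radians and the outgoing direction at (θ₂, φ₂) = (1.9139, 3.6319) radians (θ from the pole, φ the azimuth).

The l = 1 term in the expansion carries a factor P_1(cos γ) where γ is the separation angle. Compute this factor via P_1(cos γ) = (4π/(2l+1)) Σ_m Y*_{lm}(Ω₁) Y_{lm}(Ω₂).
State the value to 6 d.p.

-0.008859

Summing Y*_{l m}(θ₁,φ₁)·Y_{l m}(θ₂,φ₂) over m ∈ [−1, 1]; prefactor 4π/(2·1+1) = 4.188790:
  [-1]  conj(Y_{1,-1})(Ω₁) = (0.166723, -0.302582) ; Y_{1,-1}(Ω₂) = (-0.287026, 0.153210) ; Δ = (-0.001495, 0.112392)
  [+0]  conj(Y_{1,0})(Ω₁) = (-0.005327, -0.000000) ; Y_{1,0}(Ω₂) = (-0.164371, 0.000000) ; Δ = (0.000876, 0.000000)
  [+1]  conj(Y_{1,1})(Ω₁) = (-0.166723, -0.302582) ; Y_{1,1}(Ω₂) = (0.287026, 0.153210) ; Δ = (-0.001495, -0.112392)
Σ over m = (-0.002115, 0.000000); ×(4π/3) → (-0.008859, 0.000000). Real part: -0.008859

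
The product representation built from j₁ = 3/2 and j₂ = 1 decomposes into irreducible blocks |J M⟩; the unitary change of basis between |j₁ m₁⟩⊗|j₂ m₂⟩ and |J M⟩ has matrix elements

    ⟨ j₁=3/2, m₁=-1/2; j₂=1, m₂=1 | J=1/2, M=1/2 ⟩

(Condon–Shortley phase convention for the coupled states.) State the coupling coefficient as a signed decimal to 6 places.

triangle: 2!·1!·0!/4! = 2/24
(j±m)!: 1!·2!·2!·0!·1!·0! = 4
prefactor² = (2J+1)·Δ·N² = 2/3
  k=2: +1/(2!·0!·0!·0!·1!·0!) = 1/2
Σ = 1/2  ⇒  CG² = 2/3·(1/2)² = 1/6
CG = +√(1/6) = +0.408248

+0.408248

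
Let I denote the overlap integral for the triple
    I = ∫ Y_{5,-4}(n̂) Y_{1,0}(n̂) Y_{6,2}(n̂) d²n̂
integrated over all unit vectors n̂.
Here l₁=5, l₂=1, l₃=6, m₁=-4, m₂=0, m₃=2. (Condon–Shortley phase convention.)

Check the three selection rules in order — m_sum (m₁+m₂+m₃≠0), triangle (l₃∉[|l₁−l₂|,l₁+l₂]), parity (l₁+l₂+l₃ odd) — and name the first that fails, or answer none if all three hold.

m_sum

Σmᵢ = -2  ✗
l₃∈[|l₁−l₂|,l₁+l₂]=[4,6], have l₃=6
Σlᵢ = 12 ⇒ even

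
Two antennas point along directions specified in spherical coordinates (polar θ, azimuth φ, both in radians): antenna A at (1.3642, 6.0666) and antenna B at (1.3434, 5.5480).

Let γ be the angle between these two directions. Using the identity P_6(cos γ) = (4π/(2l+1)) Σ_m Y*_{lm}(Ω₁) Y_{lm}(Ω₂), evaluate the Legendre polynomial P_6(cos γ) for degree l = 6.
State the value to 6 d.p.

Term-by-term m-sum for l=6 (normalisation 4π/13 = 0.966644):
  m=-6: (+0.113788-0.409102i) × (-0.122586-0.394500i) = -0.175340+0.005260i  (running Σ = -0.175340+0.005260i)
  m=-5: (+0.144512-0.272328i) × (-0.284984-0.168640i) = -0.087109+0.053238i  (running Σ = -0.262449+0.058499i)
  m=-4: (-0.113886+0.133994i) × (+0.138884-0.028276i) = -0.012028+0.021830i  (running Σ = -0.274477+0.080329i)
  m=-3: (-0.253075+0.192291i) × (+0.196560-0.266909i) = +0.001580+0.105345i  (running Σ = -0.272897+0.185673i)
  m=-2: (+0.085242-0.039421i) × (+0.005282+0.052416i) = +0.002517+0.004260i  (running Σ = -0.270380+0.189933i)
  m=-1: (+0.306644-0.067473i) × (+0.238960+0.216091i) = +0.087856+0.050140i  (running Σ = -0.182525+0.240073i)
  m=0: (-0.071344-0.000000i) × (-0.028405+0.000000i) = +0.002026+0.000000i  (running Σ = -0.180498+0.240073i)
  m=1: (-0.306644-0.067473i) × (-0.238960+0.216091i) = +0.087856-0.050140i  (running Σ = -0.092642+0.189933i)
  m=2: (+0.085242+0.039421i) × (+0.005282-0.052416i) = +0.002517-0.004260i  (running Σ = -0.090126+0.185673i)
  m=3: (+0.253075+0.192291i) × (-0.196560-0.266909i) = +0.001580-0.105345i  (running Σ = -0.088546+0.080329i)
  m=4: (-0.113886-0.133994i) × (+0.138884+0.028276i) = -0.012028-0.021830i  (running Σ = -0.100574+0.058499i)
  m=5: (-0.144512-0.272328i) × (+0.284984-0.168640i) = -0.087109-0.053238i  (running Σ = -0.187683+0.005260i)
  m=6: (+0.113788+0.409102i) × (-0.122586+0.394500i) = -0.175340-0.005260i  (running Σ = -0.363023-0.000000i)
Total Σ_m = -0.363023-0.000000i. Multiply by 0.966644: -0.350914-0.000000i. P_6(cos γ) = -0.350914

-0.350914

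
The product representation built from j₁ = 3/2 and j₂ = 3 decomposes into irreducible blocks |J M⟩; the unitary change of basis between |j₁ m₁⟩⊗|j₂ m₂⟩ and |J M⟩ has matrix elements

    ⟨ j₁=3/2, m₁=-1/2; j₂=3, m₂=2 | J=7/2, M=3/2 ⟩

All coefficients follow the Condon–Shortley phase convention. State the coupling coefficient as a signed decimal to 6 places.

−√(3/7) ≈ -0.654654

√[8·1!2!5!/9! · 1!2!5!1!5!2!] = √(6400/21)
  +(−1)^0/∏(0,1,2,5,0,0)! = 1/240  (running 1/240)
  +(−1)^1/∏(1,0,1,4,1,1)! = -1/24  (running -3/80)
⟨..|..⟩ = √(6400/21)·(-3/80) = -0.654654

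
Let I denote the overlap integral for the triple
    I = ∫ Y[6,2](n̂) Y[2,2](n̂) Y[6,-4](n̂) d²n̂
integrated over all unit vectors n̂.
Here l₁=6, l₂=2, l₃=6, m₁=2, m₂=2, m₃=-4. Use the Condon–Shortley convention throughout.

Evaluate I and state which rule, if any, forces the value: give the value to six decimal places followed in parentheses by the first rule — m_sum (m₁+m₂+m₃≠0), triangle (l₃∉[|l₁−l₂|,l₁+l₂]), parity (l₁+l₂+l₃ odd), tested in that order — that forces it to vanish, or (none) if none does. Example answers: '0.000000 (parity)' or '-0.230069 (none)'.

-0.153870 (none)

Rules hold: Σm=0, L=14 even, 4≤6≤8.
N = 13·5·13 = 845
Δ = 2!·10!·2!/15! = 1/90090
Racah Σ t=0..2: t=0:+1/69120 t=1:−1/14400 t=2:+1/69120 = -7/172800
⇒ 3j(6 2 6; 0 0 0)² = 14/715, sgn -1
Racah Σ t=2..2: t=2:+1/322560 = 1/322560
⇒ 3j(6 2 6; 2 2 -4)² = 18/1001, sgn +1
4πI² = N·(3j₀)²·(3jₘ)² = 36/121
I = -1·√(0.297521/4π) = -0.15386989
No selection rule forces the value: the integral is nonzero (none).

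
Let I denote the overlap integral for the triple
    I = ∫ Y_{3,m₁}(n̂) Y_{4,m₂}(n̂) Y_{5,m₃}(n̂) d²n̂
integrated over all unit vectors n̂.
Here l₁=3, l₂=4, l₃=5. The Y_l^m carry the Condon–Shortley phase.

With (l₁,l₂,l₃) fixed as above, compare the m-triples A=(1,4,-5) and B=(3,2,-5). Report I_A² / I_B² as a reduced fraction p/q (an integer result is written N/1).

28/15

Same 3,4,5: normalisation and zero-m 3j drop out of the ratio.
A: Δ: 2! 4! 6! / 13! → 1/180180; sum: t=2:+1/34560 = 1/34560; 3j²(3 4 5; 1 4 -5) = Δ·Π!·Σ² = 14/429  (sign +1)
B: Δ: 2! 4! 6! / 13! → 1/180180; sum: t=0:+1/34560 = 1/34560; 3j²(3 4 5; 3 2 -5) = Δ·Π!·Σ² = 5/286  (sign +1)
I_A²/I_B² = (14/429)/(5/286) = 28/15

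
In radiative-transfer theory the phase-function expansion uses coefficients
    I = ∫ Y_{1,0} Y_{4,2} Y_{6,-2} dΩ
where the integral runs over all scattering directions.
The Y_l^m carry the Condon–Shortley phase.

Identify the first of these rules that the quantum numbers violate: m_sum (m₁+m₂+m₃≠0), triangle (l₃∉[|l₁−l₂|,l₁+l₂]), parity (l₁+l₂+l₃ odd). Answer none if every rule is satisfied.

triangle

m₁+m₂+m₃ = 0 + 2 − 2 = 0  ✓
triangle: need |l₁−l₂| ≤ l₃ ≤ l₁+l₂ = [3,5]; l₃=6 is outside  ✗
parity: l₁+l₂+l₃ = 11 is odd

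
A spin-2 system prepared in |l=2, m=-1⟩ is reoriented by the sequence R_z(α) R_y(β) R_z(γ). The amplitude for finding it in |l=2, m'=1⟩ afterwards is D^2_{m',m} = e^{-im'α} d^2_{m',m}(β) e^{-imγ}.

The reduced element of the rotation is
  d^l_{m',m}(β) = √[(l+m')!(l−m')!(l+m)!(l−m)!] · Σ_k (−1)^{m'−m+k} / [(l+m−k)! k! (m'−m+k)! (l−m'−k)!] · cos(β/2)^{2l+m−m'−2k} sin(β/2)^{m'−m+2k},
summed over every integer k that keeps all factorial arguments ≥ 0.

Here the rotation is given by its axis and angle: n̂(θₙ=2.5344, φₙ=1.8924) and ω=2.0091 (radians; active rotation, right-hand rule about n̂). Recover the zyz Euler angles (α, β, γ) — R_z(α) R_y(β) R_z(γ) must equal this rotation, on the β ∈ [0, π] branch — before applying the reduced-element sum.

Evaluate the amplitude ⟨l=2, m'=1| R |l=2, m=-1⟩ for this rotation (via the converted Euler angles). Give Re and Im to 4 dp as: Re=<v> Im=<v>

Axis–angle → zyz. n̂ = (sinθₙcosφₙ, sinθₙsinφₙ, cosθₙ) = (-0.180349, +0.541311, -0.821253), ω = 2.0091.
R = I cosω + sinω [n̂]ₓ + (1−cosω) n̂n̂ᵀ gives
  R = [-0.378074, +0.604565, +0.701114; -0.882679, -0.007028, -0.469923; -0.279171, -0.796525, +0.536295]
β = atan2(√(R₁₃²+R₂₃²), R₃₃) = 1.004756; α = atan2(R₂₃, R₁₃) mod 2π = 5.692705; γ = atan2(R₃₂, −R₃₁) mod 2π = 5.049497
Split into d^2_{1,-1}(β=1.0048) × two z-phases.
Half-angle: c=0.876440, s=0.481511. N=√(6·1·1·6)=6.000000
Admissible k: 0..1 (factorial args all ≥0)
  k=0: (−1)^2·6.0000/(2)·0.8764^2·0.4815^2 = +0.534291
  k=1: (−1)^3·6.0000/(6)·0.8764^0·0.4815^4 = -0.053756
d^2_{1,-1}(1.0048) = +0.534291 -0.053756 = +0.480535
Phases: e^{-i·(1)·5.6927}=+0.830673+0.556760i, e^{-i·(-1)·5.0495}=+0.330760-0.943715i ⇒ D=+0.384513-0.288208i

Re=0.3845 Im=-0.2882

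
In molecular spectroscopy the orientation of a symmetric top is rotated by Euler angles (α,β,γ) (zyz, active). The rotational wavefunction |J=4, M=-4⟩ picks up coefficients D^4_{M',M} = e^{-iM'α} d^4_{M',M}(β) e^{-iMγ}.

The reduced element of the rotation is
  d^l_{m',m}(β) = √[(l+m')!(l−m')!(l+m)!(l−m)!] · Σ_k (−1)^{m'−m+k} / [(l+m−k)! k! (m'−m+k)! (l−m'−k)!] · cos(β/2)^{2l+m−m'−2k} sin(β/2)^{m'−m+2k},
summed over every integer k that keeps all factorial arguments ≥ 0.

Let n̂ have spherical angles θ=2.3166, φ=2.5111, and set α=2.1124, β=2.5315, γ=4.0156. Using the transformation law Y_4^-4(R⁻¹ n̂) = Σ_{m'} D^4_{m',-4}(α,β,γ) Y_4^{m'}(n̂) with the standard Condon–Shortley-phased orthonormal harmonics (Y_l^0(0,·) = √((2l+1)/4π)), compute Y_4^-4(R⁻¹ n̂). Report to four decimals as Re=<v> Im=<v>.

Re=0.0010 Im=0.0052

Need the full column D^4_{m',-4} for m'=−4..4 at α=2.1124, β=2.5315, γ=4.0156.
cos(β/2)=0.300337, sin(β/2)=0.953833
d^4_{-4,-4}: single k=0 term ⇒ +0.000066;  D = +0.000054-0.000039i
d^4_{-3,-4}: single k=0 term ⇒ -0.000595;  D = +0.000546+0.000236i
d^4_{-2,-4}: single k=0 term ⇒ +0.003533;  D = +0.000469+0.003502i
d^4_{-1,-4}: single k=0 term ⇒ -0.015869;  D = -0.012392+0.009914i
d^4_{0,-4}: single k=0 term ⇒ +0.056348;  D = -0.052845-0.019556i
d^4_{1,-4}: single k=0 term ⇒ -0.160060;  D = -0.029783-0.157265i
d^4_{2,-4}: single k=0 term ⇒ +0.359445;  D = +0.268143-0.239373i
d^4_{3,-4}: single k=0 term ⇒ -0.610184;  D = +0.582855+0.180568i
d^4_{4,-4}: single k=0 term ⇒ +0.685139;  D = +0.163646+0.665309i
Y_4^{m'}(θ=2.3166,φ=2.5111) and Σ D·Y over m':
  (+0.0001-0.0000i)·(-0.1049+0.0748i)  (+0.0005+0.0002i)·(-0.1061+0.3195i)  (+0.0005+0.0035i)·(+0.1223+0.3822i)  (-0.0124+0.0099i)·(+0.0425+0.0310i)  (-0.0528-0.0196i)·(-0.3589+0.0000i)  (-0.0298-0.1573i)·(-0.0425+0.0310i)  (+0.2681-0.2394i)·(+0.1223-0.3822i)  (+0.5829+0.1806i)·(+0.1061+0.3195i)  (+0.1636+0.6653i)·(-0.1049-0.0748i)
Y_4^-4(R⁻¹ n̂) = +0.000959+0.005158i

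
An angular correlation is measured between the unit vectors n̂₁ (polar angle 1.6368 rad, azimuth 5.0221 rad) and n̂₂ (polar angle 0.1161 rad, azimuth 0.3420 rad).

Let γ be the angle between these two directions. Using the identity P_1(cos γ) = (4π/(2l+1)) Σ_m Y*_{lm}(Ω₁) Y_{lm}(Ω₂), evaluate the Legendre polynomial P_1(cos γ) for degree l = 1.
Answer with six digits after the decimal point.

-0.069243

Summing Y*_{l m}(θ₁,φ₁)·Y_{l m}(θ₂,φ₂) over m ∈ [−1, 1]; prefactor 4π/(2·1+1) = 4.188790:
  m=-1: Y*=0.10507 - 0.32834j  Y=0.03770 - 0.01342j  product -0.00045 - 0.01379j
  m=+0: Y*=-0.03223 + 0.00000j  Y=0.48531 + 0.00000j  product -0.01564 + 0.00000j
  m=+1: Y*=-0.10507 - 0.32834j  Y=-0.03770 - 0.01342j  product -0.00045 + 0.01379j
Accumulated sum -0.01653 + 0.00000j; after 4π/(2l+1) scaling, -0.06924 + 0.00000j ⇒ P_1 = -0.069243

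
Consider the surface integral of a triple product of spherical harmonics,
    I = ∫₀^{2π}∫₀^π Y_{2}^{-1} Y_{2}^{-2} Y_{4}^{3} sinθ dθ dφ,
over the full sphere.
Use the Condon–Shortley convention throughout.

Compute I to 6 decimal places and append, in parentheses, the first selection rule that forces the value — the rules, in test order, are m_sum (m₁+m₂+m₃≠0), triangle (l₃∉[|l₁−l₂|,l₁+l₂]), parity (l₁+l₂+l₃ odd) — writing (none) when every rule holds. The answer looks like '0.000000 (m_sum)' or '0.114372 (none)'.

-0.238414 (none)

Rules hold: Σm=0, L=8 even, 0≤4≤4.
N = 5·5·9 = 225
Δ = 0!·4!·4!/9! = 1/630
Racah Σ t=0..0: t=0:+1/16 = 1/16
⇒ 3j(2 2 4; 0 0 0)² = 2/35, sgn +1
Racah Σ t=0..0: t=0:+1/144 = 1/144
⇒ 3j(2 2 4; -1 -2 3)² = 1/18, sgn -1
4πI² = N·(3j₀)²·(3jₘ)² = 5/7
I = -1·√(0.714286/4π) = -0.23841361
No selection rule forces the value: the integral is nonzero (none).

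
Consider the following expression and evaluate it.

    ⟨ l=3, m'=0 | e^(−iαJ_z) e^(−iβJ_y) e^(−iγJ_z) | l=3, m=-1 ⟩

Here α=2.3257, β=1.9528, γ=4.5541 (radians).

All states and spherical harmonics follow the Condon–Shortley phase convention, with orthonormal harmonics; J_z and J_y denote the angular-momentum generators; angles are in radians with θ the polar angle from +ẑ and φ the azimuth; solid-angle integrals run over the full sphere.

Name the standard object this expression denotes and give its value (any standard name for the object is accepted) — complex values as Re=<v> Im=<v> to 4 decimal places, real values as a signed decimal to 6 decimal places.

This is a Wigner D-matrix element — the rotation-matrix element ⟨l m'| R(α,β,γ) |l m⟩ in the angular-momentum basis.
First d^3_{0,-1}(β=1.9528), then the phase factors e^{-i(0)α} and e^{-i(-1)γ}:
With c≡cos(β/2)=0.560009 and s≡sin(β/2)=0.828487, N=[6·6·2·24]^{1/2}=41.569219
Admissible k: 0..2 (factorial args all ≥0)
  k=0: (−1)^1·41.5692/(12)·0.5600^5·0.8285^1 = -0.158070
  k=1: (−1)^2·41.5692/(4)·0.5600^3·0.8285^3 = +1.037894
  k=2: (−1)^3·41.5692/(12)·0.5600^1·0.8285^5 = -0.757204
d^3_{0,-1}(1.9528) = -0.158070 +1.037894 -0.757204 = +0.122619
D = (+1.000000+0.000000i)·(+0.122619)·(-0.157629-0.987498i) = -0.019328-0.121086i

Wigner D-matrix element, Re=-0.0193 Im=-0.1211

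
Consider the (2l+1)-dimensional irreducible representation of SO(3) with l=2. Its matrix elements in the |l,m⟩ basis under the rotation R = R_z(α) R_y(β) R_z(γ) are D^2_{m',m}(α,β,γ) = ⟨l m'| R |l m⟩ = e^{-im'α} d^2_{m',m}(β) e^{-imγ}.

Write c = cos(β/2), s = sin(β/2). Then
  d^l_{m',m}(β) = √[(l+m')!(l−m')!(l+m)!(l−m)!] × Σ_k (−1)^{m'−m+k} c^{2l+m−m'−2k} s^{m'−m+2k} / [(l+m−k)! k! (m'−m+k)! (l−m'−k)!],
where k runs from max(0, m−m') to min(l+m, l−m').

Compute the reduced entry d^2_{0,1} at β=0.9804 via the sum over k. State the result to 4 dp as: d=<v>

d^2_{0,1}(β=0.9804) via the finite sum:
With c≡cos(β/2)=0.882239 and s≡sin(β/2)=0.470802, N=[2·2·6·1]^{1/2}=4.898979
k∈{1,2} keeps every argument non-negative
  k=1: (−1)^0·4.8990/(2)·0.8822^3·0.4708^1 = +0.791904
  k=2: (−1)^1·4.8990/(2)·0.8822^1·0.4708^3 = -0.225516
d^2_{0,1}(0.9804) = +0.791904 -0.225516 = +0.566388

d=0.5664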